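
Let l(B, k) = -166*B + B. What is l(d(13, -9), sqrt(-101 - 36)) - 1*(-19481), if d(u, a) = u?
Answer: 17336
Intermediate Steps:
l(B, k) = -165*B
l(d(13, -9), sqrt(-101 - 36)) - 1*(-19481) = -165*13 - 1*(-19481) = -2145 + 19481 = 17336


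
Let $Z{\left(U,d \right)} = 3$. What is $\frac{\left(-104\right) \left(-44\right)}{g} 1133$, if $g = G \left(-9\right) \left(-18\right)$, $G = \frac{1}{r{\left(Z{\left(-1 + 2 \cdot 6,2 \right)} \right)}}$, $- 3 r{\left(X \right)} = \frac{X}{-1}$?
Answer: $\frac{2592304}{81} \approx 32004.0$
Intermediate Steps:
$r{\left(X \right)} = \frac{X}{3}$ ($r{\left(X \right)} = - \frac{X \frac{1}{-1}}{3} = - \frac{X \left(-1\right)}{3} = - \frac{\left(-1\right) X}{3} = \frac{X}{3}$)
$G = 1$ ($G = \frac{1}{\frac{1}{3} \cdot 3} = 1^{-1} = 1$)
$g = 162$ ($g = 1 \left(-9\right) \left(-18\right) = \left(-9\right) \left(-18\right) = 162$)
$\frac{\left(-104\right) \left(-44\right)}{g} 1133 = \frac{\left(-104\right) \left(-44\right)}{162} \cdot 1133 = 4576 \cdot \frac{1}{162} \cdot 1133 = \frac{2288}{81} \cdot 1133 = \frac{2592304}{81}$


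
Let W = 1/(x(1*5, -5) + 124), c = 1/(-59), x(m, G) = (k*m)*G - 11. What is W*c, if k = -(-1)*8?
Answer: 1/5133 ≈ 0.00019482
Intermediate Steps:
k = 8 (k = -1*(-8) = 8)
x(m, G) = -11 + 8*G*m (x(m, G) = (8*m)*G - 11 = 8*G*m - 11 = -11 + 8*G*m)
c = -1/59 ≈ -0.016949
W = -1/87 (W = 1/((-11 + 8*(-5)*(1*5)) + 124) = 1/((-11 + 8*(-5)*5) + 124) = 1/((-11 - 200) + 124) = 1/(-211 + 124) = 1/(-87) = -1/87 ≈ -0.011494)
W*c = -1/87*(-1/59) = 1/5133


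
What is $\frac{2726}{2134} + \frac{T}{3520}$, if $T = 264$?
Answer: $\frac{57721}{42680} \approx 1.3524$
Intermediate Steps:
$\frac{2726}{2134} + \frac{T}{3520} = \frac{2726}{2134} + \frac{264}{3520} = 2726 \cdot \frac{1}{2134} + 264 \cdot \frac{1}{3520} = \frac{1363}{1067} + \frac{3}{40} = \frac{57721}{42680}$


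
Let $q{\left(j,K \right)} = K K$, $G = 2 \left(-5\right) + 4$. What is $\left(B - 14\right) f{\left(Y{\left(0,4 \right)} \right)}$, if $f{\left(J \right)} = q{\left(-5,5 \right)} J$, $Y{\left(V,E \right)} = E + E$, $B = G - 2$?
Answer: $-4400$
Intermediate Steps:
$G = -6$ ($G = -10 + 4 = -6$)
$q{\left(j,K \right)} = K^{2}$
$B = -8$ ($B = -6 - 2 = -8$)
$Y{\left(V,E \right)} = 2 E$
$f{\left(J \right)} = 25 J$ ($f{\left(J \right)} = 5^{2} J = 25 J$)
$\left(B - 14\right) f{\left(Y{\left(0,4 \right)} \right)} = \left(-8 - 14\right) 25 \cdot 2 \cdot 4 = - 22 \cdot 25 \cdot 8 = \left(-22\right) 200 = -4400$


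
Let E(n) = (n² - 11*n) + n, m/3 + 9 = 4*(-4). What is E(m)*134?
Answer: 854250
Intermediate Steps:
m = -75 (m = -27 + 3*(4*(-4)) = -27 + 3*(-16) = -27 - 48 = -75)
E(n) = n² - 10*n
E(m)*134 = -75*(-10 - 75)*134 = -75*(-85)*134 = 6375*134 = 854250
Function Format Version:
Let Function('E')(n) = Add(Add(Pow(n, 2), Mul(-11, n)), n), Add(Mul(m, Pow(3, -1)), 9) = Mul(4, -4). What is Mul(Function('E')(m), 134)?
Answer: 854250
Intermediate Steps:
m = -75 (m = Add(-27, Mul(3, Mul(4, -4))) = Add(-27, Mul(3, -16)) = Add(-27, -48) = -75)
Function('E')(n) = Add(Pow(n, 2), Mul(-10, n))
Mul(Function('E')(m), 134) = Mul(Mul(-75, Add(-10, -75)), 134) = Mul(Mul(-75, -85), 134) = Mul(6375, 134) = 854250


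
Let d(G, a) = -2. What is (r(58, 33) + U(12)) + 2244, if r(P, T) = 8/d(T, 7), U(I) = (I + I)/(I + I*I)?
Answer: 29122/13 ≈ 2240.2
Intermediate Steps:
U(I) = 2*I/(I + I**2) (U(I) = (2*I)/(I + I**2) = 2*I/(I + I**2))
r(P, T) = -4 (r(P, T) = 8/(-2) = 8*(-1/2) = -4)
(r(58, 33) + U(12)) + 2244 = (-4 + 2/(1 + 12)) + 2244 = (-4 + 2/13) + 2244 = -50/13 + 2244 = 29122/13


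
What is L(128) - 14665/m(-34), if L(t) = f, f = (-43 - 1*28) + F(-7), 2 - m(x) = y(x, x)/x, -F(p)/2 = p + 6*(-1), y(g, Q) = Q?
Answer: -14710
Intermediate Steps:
F(p) = 12 - 2*p (F(p) = -2*(p + 6*(-1)) = -2*(p - 6) = -2*(-6 + p) = 12 - 2*p)
m(x) = 1 (m(x) = 2 - x/x = 2 - 1*1 = 2 - 1 = 1)
f = -45 (f = (-43 - 1*28) + (12 - 2*(-7)) = (-43 - 28) + (12 + 14) = -71 + 26 = -45)
L(t) = -45
L(128) - 14665/m(-34) = -45 - 14665/1 = -45 - 14665 = -14710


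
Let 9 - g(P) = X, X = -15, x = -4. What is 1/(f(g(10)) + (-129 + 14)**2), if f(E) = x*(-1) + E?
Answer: 1/13253 ≈ 7.5455e-5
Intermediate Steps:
g(P) = 24 (g(P) = 9 - 1*(-15) = 9 + 15 = 24)
f(E) = 4 + E (f(E) = -4*(-1) + E = 4 + E)
1/(f(g(10)) + (-129 + 14)**2) = 1/((4 + 24) + (-129 + 14)**2) = 1/(28 + (-115)**2) = 1/(28 + 13225) = 1/13253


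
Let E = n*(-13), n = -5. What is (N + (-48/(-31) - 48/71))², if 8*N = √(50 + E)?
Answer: 793035715/310041664 + 480*√115/2201 ≈ 4.8965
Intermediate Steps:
E = 65 (E = -5*(-13) = 65)
N = √115/8 (N = √(50 + 65)/8 = √115/8 ≈ 1.3405)
(N + (-48/(-31) - 48/71))² = (√115/8 + (-48/(-31) - 48/71))² = (√115/8 + (-48*(-1/31) - 48*1/71))² = (√115/8 + (48/31 - 48/71))² = (√115/8 + 1920/2201)² = (1920/2201 + √115/8)²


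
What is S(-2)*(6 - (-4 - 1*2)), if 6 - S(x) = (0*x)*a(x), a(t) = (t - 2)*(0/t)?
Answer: 72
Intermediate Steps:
a(t) = 0 (a(t) = (-2 + t)*0 = 0)
S(x) = 6 (S(x) = 6 - 0*x*0 = 6 - 0*0 = 6 - 1*0 = 6 + 0 = 6)
S(-2)*(6 - (-4 - 1*2)) = 6*(6 - (-4 - 1*2)) = 6*(6 - (-4 - 2)) = 6*(6 - 1*(-6)) = 6*(6 + 6) = 6*12 = 72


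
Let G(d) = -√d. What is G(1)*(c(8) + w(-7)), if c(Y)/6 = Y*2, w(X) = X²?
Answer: -145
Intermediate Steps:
c(Y) = 12*Y (c(Y) = 6*(Y*2) = 6*(2*Y) = 12*Y)
G(1)*(c(8) + w(-7)) = (-√1)*(12*8 + (-7)²) = (-1*1)*(96 + 49) = -1*145 = -145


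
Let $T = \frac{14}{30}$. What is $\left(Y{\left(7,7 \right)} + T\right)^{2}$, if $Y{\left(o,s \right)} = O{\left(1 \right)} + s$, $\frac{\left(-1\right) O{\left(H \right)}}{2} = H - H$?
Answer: $\frac{12544}{225} \approx 55.751$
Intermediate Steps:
$T = \frac{7}{15}$ ($T = 14 \cdot \frac{1}{30} = \frac{7}{15} \approx 0.46667$)
$O{\left(H \right)} = 0$ ($O{\left(H \right)} = - 2 \left(H - H\right) = \left(-2\right) 0 = 0$)
$Y{\left(o,s \right)} = s$ ($Y{\left(o,s \right)} = 0 + s = s$)
$\left(Y{\left(7,7 \right)} + T\right)^{2} = \left(7 + \frac{7}{15}\right)^{2} = \left(\frac{112}{15}\right)^{2} = \frac{12544}{225}$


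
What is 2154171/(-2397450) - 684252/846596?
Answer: -288681042443/169139298350 ≈ -1.7068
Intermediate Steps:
2154171/(-2397450) - 684252/846596 = 2154171*(-1/2397450) - 684252*1/846596 = -718057/799150 - 171063/211649 = -288681042443/169139298350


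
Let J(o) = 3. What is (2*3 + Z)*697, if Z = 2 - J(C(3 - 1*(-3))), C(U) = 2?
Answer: 3485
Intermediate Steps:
Z = -1 (Z = 2 - 1*3 = 2 - 3 = -1)
(2*3 + Z)*697 = (2*3 - 1)*697 = (6 - 1)*697 = 5*697 = 3485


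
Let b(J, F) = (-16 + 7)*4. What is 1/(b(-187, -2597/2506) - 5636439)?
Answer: -1/5636475 ≈ -1.7742e-7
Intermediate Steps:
b(J, F) = -36 (b(J, F) = -9*4 = -36)
1/(b(-187, -2597/2506) - 5636439) = 1/(-36 - 5636439) = 1/(-5636475) = -1/5636475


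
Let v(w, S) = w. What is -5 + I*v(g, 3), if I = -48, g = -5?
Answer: 235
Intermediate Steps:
-5 + I*v(g, 3) = -5 - 48*(-5) = -5 + 240 = 235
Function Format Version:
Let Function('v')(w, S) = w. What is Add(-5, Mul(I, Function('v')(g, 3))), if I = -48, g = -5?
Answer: 235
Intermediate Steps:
Add(-5, Mul(I, Function('v')(g, 3))) = Add(-5, Mul(-48, -5)) = Add(-5, 240) = 235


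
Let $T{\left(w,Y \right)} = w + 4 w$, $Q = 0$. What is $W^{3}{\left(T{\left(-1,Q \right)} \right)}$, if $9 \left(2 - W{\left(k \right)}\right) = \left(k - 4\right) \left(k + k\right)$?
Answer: $-512$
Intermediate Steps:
$T{\left(w,Y \right)} = 5 w$
$W{\left(k \right)} = 2 - \frac{2 k \left(-4 + k\right)}{9}$ ($W{\left(k \right)} = 2 - \frac{\left(k - 4\right) \left(k + k\right)}{9} = 2 - \frac{\left(-4 + k\right) 2 k}{9} = 2 - \frac{2 k \left(-4 + k\right)}{9}$)
$W^{3}{\left(T{\left(-1,Q \right)} \right)} = \left(2 - \frac{2 \left(5 \left(-1\right)\right)^{2}}{9} + \frac{8 \cdot 5 \left(-1\right)}{9}\right)^{3} = \left(2 - \frac{2 \left(-5\right)^{2}}{9} + \frac{8}{9} \left(-5\right)\right)^{3} = \left(2 - \frac{50}{9} - \frac{40}{9}\right)^{3} = \left(-8\right)^{3} = -512$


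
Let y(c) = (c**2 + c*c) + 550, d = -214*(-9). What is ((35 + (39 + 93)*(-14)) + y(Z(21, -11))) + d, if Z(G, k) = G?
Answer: 1545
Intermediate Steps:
d = 1926
y(c) = 550 + 2*c**2 (y(c) = (c**2 + c**2) + 550 = 2*c**2 + 550 = 550 + 2*c**2)
((35 + (39 + 93)*(-14)) + y(Z(21, -11))) + d = ((35 + (39 + 93)*(-14)) + (550 + 2*21**2)) + 1926 = ((35 + 132*(-14)) + (550 + 2*441)) + 1926 = ((35 - 1848) + (550 + 882)) + 1926 = (-1813 + 1432) + 1926 = -381 + 1926 = 1545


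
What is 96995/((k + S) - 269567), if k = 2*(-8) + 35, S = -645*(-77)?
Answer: -96995/219883 ≈ -0.44112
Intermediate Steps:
S = 49665
k = 19 (k = -16 + 35 = 19)
96995/((k + S) - 269567) = 96995/((19 + 49665) - 269567) = 96995/(49684 - 269567) = 96995/(-219883) = 96995*(-1/219883) = -96995/219883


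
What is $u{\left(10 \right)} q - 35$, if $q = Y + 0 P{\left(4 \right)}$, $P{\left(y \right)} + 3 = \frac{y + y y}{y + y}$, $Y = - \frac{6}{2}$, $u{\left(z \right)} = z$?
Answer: $-65$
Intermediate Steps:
$Y = -3$ ($Y = \left(-6\right) \frac{1}{2} = -3$)
$P{\left(y \right)} = -3 + \frac{y + y^{2}}{2 y}$ ($P{\left(y \right)} = -3 + \frac{y + y y}{y + y} = -3 + \frac{y + y^{2}}{2 y}$)
$q = -3$ ($q = -3 + 0 \left(- \frac{5}{2} + \frac{1}{2} \cdot 4\right) = -3 + 0 \left(- \frac{5}{2} + 2\right) = -3 + 0 \left(- \frac{1}{2}\right) = -3 + 0 = -3$)
$u{\left(10 \right)} q - 35 = 10 \left(-3\right) - 35 = -30 - 35 = -65$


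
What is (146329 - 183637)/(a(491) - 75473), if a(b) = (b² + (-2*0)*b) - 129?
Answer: -37308/165479 ≈ -0.22545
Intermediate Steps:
a(b) = -129 + b² (a(b) = (b² + 0*b) - 129 = (b² + 0) - 129 = b² - 129 = -129 + b²)
(146329 - 183637)/(a(491) - 75473) = (146329 - 183637)/((-129 + 491²) - 75473) = -37308/((-129 + 241081) - 75473) = -37308/(240952 - 75473) = -37308/165479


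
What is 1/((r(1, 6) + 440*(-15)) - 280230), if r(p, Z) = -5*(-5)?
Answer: -1/286805 ≈ -3.4867e-6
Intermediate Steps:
r(p, Z) = 25
1/((r(1, 6) + 440*(-15)) - 280230) = 1/((25 + 440*(-15)) - 280230) = 1/((25 - 6600) - 280230) = 1/(-6575 - 280230) = 1/(-286805) = -1/286805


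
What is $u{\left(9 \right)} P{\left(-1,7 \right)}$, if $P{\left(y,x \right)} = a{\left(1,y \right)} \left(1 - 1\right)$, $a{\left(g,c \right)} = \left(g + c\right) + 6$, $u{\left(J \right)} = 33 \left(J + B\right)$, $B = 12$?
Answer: $0$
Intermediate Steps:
$u{\left(J \right)} = 396 + 33 J$ ($u{\left(J \right)} = 33 \left(J + 12\right) = 33 \left(12 + J\right) = 396 + 33 J$)
$a{\left(g,c \right)} = 6 + c + g$ ($a{\left(g,c \right)} = \left(c + g\right) + 6 = 6 + c + g$)
$P{\left(y,x \right)} = 0$ ($P{\left(y,x \right)} = \left(6 + y + 1\right) \left(1 - 1\right) = \left(7 + y\right) 0 = 0$)
$u{\left(9 \right)} P{\left(-1,7 \right)} = \left(396 + 33 \cdot 9\right) 0 = \left(396 + 297\right) 0 = 693 \cdot 0 = 0$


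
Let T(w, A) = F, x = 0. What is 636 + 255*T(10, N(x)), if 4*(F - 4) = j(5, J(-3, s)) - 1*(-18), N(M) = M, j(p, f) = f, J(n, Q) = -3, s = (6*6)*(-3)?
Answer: 10449/4 ≈ 2612.3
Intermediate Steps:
s = -108 (s = 36*(-3) = -108)
F = 31/4 (F = 4 + (-3 - 1*(-18))/4 = 4 + (-3 + 18)/4 = 4 + (¼)*15 = 4 + 15/4 = 31/4 ≈ 7.7500)
T(w, A) = 31/4
636 + 255*T(10, N(x)) = 636 + 255*(31/4) = 636 + 7905/4 = 10449/4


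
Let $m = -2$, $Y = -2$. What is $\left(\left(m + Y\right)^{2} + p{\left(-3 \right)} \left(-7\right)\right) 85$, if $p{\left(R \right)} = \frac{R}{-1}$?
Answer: $-425$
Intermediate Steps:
$p{\left(R \right)} = - R$ ($p{\left(R \right)} = R \left(-1\right) = - R$)
$\left(\left(m + Y\right)^{2} + p{\left(-3 \right)} \left(-7\right)\right) 85 = \left(\left(-2 - 2\right)^{2} + \left(-1\right) \left(-3\right) \left(-7\right)\right) 85 = \left(\left(-4\right)^{2} + 3 \left(-7\right)\right) 85 = \left(16 - 21\right) 85 = \left(-5\right) 85 = -425$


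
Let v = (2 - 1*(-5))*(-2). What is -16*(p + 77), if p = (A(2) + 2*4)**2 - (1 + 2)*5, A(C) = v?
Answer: -1568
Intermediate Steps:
v = -14 (v = (2 + 5)*(-2) = 7*(-2) = -14)
A(C) = -14
p = 21 (p = (-14 + 2*4)**2 - (1 + 2)*5 = (-14 + 8)**2 - 3*5 = (-6)**2 - 1*15 = 36 - 15 = 21)
-16*(p + 77) = -16*(21 + 77) = -16*98 = -1568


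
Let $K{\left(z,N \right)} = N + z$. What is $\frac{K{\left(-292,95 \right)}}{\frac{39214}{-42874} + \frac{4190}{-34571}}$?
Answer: $\frac{145996409819}{767654627} \approx 190.19$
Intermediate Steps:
$\frac{K{\left(-292,95 \right)}}{\frac{39214}{-42874} + \frac{4190}{-34571}} = \frac{95 - 292}{\frac{39214}{-42874} + \frac{4190}{-34571}} = - \frac{197}{39214 \left(- \frac{1}{42874}\right) + 4190 \left(- \frac{1}{34571}\right)} = - \frac{197}{- \frac{19607}{21437} - \frac{4190}{34571}} = - \frac{197}{- \frac{767654627}{741098527}} = \left(-197\right) \left(- \frac{741098527}{767654627}\right) = \frac{145996409819}{767654627}$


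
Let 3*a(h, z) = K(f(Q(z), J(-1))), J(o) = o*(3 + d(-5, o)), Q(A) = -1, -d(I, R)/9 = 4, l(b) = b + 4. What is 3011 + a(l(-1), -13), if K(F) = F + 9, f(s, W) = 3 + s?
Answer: 9044/3 ≈ 3014.7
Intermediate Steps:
l(b) = 4 + b
d(I, R) = -36 (d(I, R) = -9*4 = -36)
J(o) = -33*o (J(o) = o*(3 - 36) = o*(-33) = -33*o)
K(F) = 9 + F
a(h, z) = 11/3 (a(h, z) = (9 + (3 - 1))/3 = (9 + 2)/3 = (⅓)*11 = 11/3)
3011 + a(l(-1), -13) = 3011 + 11/3 = 9044/3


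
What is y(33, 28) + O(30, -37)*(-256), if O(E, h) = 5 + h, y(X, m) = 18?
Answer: 8210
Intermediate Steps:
y(33, 28) + O(30, -37)*(-256) = 18 + (5 - 37)*(-256) = 18 - 32*(-256) = 18 + 8192 = 8210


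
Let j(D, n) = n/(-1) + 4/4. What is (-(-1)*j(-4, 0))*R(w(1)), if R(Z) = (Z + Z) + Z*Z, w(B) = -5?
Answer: 15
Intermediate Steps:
j(D, n) = 1 - n (j(D, n) = n*(-1) + 4*(1/4) = -n + 1 = 1 - n)
R(Z) = Z**2 + 2*Z (R(Z) = 2*Z + Z**2 = Z**2 + 2*Z)
(-(-1)*j(-4, 0))*R(w(1)) = (-(-1)*(1 - 1*0))*(-5*(2 - 5)) = (-(-1)*(1 + 0))*(-5*(-3)) = -(-1)*15 = -1*(-1)*15 = 1*15 = 15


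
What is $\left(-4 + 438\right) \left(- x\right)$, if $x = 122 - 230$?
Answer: $46872$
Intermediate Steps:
$x = -108$ ($x = 122 - 230 = -108$)
$\left(-4 + 438\right) \left(- x\right) = \left(-4 + 438\right) \left(\left(-1\right) \left(-108\right)\right) = 434 \cdot 108 = 46872$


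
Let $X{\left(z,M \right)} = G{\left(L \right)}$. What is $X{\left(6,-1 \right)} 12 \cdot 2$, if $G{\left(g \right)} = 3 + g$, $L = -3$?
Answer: $0$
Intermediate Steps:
$X{\left(z,M \right)} = 0$ ($X{\left(z,M \right)} = 3 - 3 = 0$)
$X{\left(6,-1 \right)} 12 \cdot 2 = 0 \cdot 12 \cdot 2 = 0 \cdot 2 = 0$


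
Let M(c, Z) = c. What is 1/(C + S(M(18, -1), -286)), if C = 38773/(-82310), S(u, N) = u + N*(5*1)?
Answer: -82310/116260493 ≈ -0.00070798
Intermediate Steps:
S(u, N) = u + 5*N (S(u, N) = u + N*5 = u + 5*N)
C = -38773/82310 (C = 38773*(-1/82310) = -38773/82310 ≈ -0.47106)
1/(C + S(M(18, -1), -286)) = 1/(-38773/82310 + (18 + 5*(-286))) = 1/(-38773/82310 + (18 - 1430)) = 1/(-38773/82310 - 1412) = 1/(-116260493/82310) = -82310/116260493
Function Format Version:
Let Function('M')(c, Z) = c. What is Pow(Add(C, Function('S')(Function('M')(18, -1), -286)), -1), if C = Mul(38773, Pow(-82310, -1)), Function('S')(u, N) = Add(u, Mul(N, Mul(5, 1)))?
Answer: Rational(-82310, 116260493) ≈ -0.00070798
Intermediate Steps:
Function('S')(u, N) = Add(u, Mul(5, N)) (Function('S')(u, N) = Add(u, Mul(N, 5)) = Add(u, Mul(5, N)))
C = Rational(-38773, 82310) (C = Mul(38773, Rational(-1, 82310)) = Rational(-38773, 82310) ≈ -0.47106)
Pow(Add(C, Function('S')(Function('M')(18, -1), -286)), -1) = Pow(Add(Rational(-38773, 82310), Add(18, Mul(5, -286))), -1) = Pow(Add(Rational(-38773, 82310), Add(18, -1430)), -1) = Pow(Add(Rational(-38773, 82310), -1412), -1) = Pow(Rational(-116260493, 82310), -1) = Rational(-82310, 116260493)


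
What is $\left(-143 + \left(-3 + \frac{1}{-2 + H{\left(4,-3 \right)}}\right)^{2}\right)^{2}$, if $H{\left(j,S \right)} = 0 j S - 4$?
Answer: $\frac{22915369}{1296} \approx 17682.0$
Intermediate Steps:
$H{\left(j,S \right)} = -4$ ($H{\left(j,S \right)} = 0 S - 4 = 0 - 4 = -4$)
$\left(-143 + \left(-3 + \frac{1}{-2 + H{\left(4,-3 \right)}}\right)^{2}\right)^{2} = \left(-143 + \left(-3 + \frac{1}{-2 - 4}\right)^{2}\right)^{2} = \left(-143 + \left(-3 + \frac{1}{-6}\right)^{2}\right)^{2} = \left(-143 + \left(-3 - \frac{1}{6}\right)^{2}\right)^{2} = \left(-143 + \left(- \frac{19}{6}\right)^{2}\right)^{2} = \left(-143 + \frac{361}{36}\right)^{2} = \left(- \frac{4787}{36}\right)^{2} = \frac{22915369}{1296}$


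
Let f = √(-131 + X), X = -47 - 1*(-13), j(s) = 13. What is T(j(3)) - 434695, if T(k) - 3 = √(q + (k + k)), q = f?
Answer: -434692 + √(26 + I*√165) ≈ -4.3469e+5 + 1.2247*I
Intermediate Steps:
X = -34 (X = -47 + 13 = -34)
f = I*√165 (f = √(-131 - 34) = √(-165) = I*√165 ≈ 12.845*I)
q = I*√165 ≈ 12.845*I
T(k) = 3 + √(2*k + I*√165) (T(k) = 3 + √(I*√165 + (k + k)) = 3 + √(I*√165 + 2*k) = 3 + √(2*k + I*√165))
T(j(3)) - 434695 = (3 + √(2*13 + I*√165)) - 434695 = (3 + √(26 + I*√165)) - 434695 = -434692 + √(26 + I*√165)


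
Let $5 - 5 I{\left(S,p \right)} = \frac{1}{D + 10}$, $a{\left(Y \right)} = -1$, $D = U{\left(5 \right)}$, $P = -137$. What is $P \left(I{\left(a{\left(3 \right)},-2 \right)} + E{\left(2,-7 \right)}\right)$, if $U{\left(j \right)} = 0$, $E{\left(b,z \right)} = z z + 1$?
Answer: $- \frac{349213}{50} \approx -6984.3$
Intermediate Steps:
$E{\left(b,z \right)} = 1 + z^{2}$ ($E{\left(b,z \right)} = z^{2} + 1 = 1 + z^{2}$)
$D = 0$
$I{\left(S,p \right)} = \frac{49}{50}$ ($I{\left(S,p \right)} = 1 - \frac{1}{5 \left(0 + 10\right)} = 1 - \frac{1}{5 \cdot 10} = 1 - \frac{1}{50} = \frac{49}{50}$)
$P \left(I{\left(a{\left(3 \right)},-2 \right)} + E{\left(2,-7 \right)}\right) = - 137 \left(\frac{49}{50} + \left(1 + \left(-7\right)^{2}\right)\right) = - 137 \left(\frac{49}{50} + \left(1 + 49\right)\right) = - 137 \left(\frac{49}{50} + 50\right) = \left(-137\right) \frac{2549}{50} = - \frac{349213}{50}$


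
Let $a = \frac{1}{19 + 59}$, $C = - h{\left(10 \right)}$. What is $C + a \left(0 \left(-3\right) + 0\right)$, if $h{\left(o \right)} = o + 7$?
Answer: $-17$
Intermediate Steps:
$h{\left(o \right)} = 7 + o$
$C = -17$ ($C = - (7 + 10) = \left(-1\right) 17 = -17$)
$a = \frac{1}{78} \approx 0.012821$
$C + a \left(0 \left(-3\right) + 0\right) = -17 + \frac{0 \left(-3\right) + 0}{78} = -17 + \frac{0 + 0}{78} = -17 + \frac{1}{78} \cdot 0 = -17 + 0 = -17$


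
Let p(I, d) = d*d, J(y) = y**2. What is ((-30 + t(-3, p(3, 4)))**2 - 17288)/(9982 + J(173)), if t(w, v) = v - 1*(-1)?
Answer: -17119/39911 ≈ -0.42893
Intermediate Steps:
p(I, d) = d**2
t(w, v) = 1 + v (t(w, v) = v + 1 = 1 + v)
((-30 + t(-3, p(3, 4)))**2 - 17288)/(9982 + J(173)) = ((-30 + (1 + 4**2))**2 - 17288)/(9982 + 173**2) = ((-30 + (1 + 16))**2 - 17288)/(9982 + 29929) = ((-30 + 17)**2 - 17288)/39911 = ((-13)**2 - 17288)*(1/39911) = (169 - 17288)*(1/39911) = -17119*1/39911 = -17119/39911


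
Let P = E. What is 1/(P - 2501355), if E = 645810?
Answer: -1/1855545 ≈ -5.3892e-7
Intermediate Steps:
P = 645810
1/(P - 2501355) = 1/(645810 - 2501355) = 1/(-1855545) = -1/1855545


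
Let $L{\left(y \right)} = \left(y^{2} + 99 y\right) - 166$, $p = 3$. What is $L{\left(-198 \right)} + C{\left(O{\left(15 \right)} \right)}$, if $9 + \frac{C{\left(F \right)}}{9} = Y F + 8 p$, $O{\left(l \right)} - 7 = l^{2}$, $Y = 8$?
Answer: $36275$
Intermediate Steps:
$O{\left(l \right)} = 7 + l^{2}$
$L{\left(y \right)} = -166 + y^{2} + 99 y$
$C{\left(F \right)} = 135 + 72 F$ ($C{\left(F \right)} = -81 + 9 \left(8 F + 8 \cdot 3\right) = -81 + 9 \left(8 F + 24\right) = -81 + 9 \left(24 + 8 F\right) = -81 + \left(216 + 72 F\right) = 135 + 72 F$)
$L{\left(-198 \right)} + C{\left(O{\left(15 \right)} \right)} = \left(-166 + \left(-198\right)^{2} + 99 \left(-198\right)\right) + \left(135 + 72 \left(7 + 15^{2}\right)\right) = \left(-166 + 39204 - 19602\right) + \left(135 + 72 \left(7 + 225\right)\right) = 19436 + \left(135 + 72 \cdot 232\right) = 19436 + \left(135 + 16704\right) = 19436 + 16839 = 36275$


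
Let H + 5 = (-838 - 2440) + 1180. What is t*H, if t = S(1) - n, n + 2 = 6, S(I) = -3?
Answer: 14721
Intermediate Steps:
n = 4 (n = -2 + 6 = 4)
t = -7 (t = -3 - 1*4 = -3 - 4 = -7)
H = -2103 (H = -5 + ((-838 - 2440) + 1180) = -5 + (-3278 + 1180) = -5 - 2098 = -2103)
t*H = -7*(-2103) = 14721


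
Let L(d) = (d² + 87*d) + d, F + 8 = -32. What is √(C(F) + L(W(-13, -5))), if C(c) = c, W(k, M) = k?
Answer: I*√1015 ≈ 31.859*I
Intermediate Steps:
F = -40 (F = -8 - 32 = -40)
L(d) = d² + 88*d
√(C(F) + L(W(-13, -5))) = √(-40 - 13*(88 - 13)) = √(-40 - 13*75) = √(-40 - 975) = √(-1015) = I*√1015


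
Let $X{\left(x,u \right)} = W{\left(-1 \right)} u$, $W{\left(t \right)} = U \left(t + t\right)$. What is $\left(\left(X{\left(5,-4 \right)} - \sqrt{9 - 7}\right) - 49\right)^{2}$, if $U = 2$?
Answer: $\left(33 + \sqrt{2}\right)^{2} \approx 1184.3$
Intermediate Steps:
$W{\left(t \right)} = 4 t$ ($W{\left(t \right)} = 2 \left(t + t\right) = 2 \cdot 2 t = 4 t$)
$X{\left(x,u \right)} = - 4 u$ ($X{\left(x,u \right)} = 4 \left(-1\right) u = - 4 u$)
$\left(\left(X{\left(5,-4 \right)} - \sqrt{9 - 7}\right) - 49\right)^{2} = \left(\left(\left(-4\right) \left(-4\right) - \sqrt{9 - 7}\right) - 49\right)^{2} = \left(\left(16 - \sqrt{2}\right) - 49\right)^{2} = \left(-33 - \sqrt{2}\right)^{2}$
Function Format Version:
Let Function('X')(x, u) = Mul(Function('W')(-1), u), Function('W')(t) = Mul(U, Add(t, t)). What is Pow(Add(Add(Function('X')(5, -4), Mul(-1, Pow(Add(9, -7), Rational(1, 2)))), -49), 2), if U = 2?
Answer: Pow(Add(33, Pow(2, Rational(1, 2))), 2) ≈ 1184.3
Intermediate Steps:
Function('W')(t) = Mul(4, t) (Function('W')(t) = Mul(2, Add(t, t)) = Mul(2, Mul(2, t)) = Mul(4, t))
Function('X')(x, u) = Mul(-4, u) (Function('X')(x, u) = Mul(Mul(4, -1), u) = Mul(-4, u))
Pow(Add(Add(Function('X')(5, -4), Mul(-1, Pow(Add(9, -7), Rational(1, 2)))), -49), 2) = Pow(Add(Add(Mul(-4, -4), Mul(-1, Pow(Add(9, -7), Rational(1, 2)))), -49), 2) = Pow(Add(Add(16, Mul(-1, Pow(2, Rational(1, 2)))), -49), 2) = Pow(Add(-33, Mul(-1, Pow(2, Rational(1, 2)))), 2)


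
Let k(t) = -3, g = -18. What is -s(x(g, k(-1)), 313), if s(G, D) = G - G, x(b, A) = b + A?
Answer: 0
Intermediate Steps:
x(b, A) = A + b
s(G, D) = 0
-s(x(g, k(-1)), 313) = -1*0 = 0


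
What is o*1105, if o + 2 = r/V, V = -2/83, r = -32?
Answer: 1465230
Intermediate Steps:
V = -2/83 (V = -2*1/83 = -2/83 ≈ -0.024096)
o = 1326 (o = -2 - 32/(-2/83) = -2 - 32*(-83/2) = -2 + 1328 = 1326)
o*1105 = 1326*1105 = 1465230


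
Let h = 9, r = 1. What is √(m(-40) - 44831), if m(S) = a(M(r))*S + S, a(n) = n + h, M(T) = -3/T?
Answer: I*√45111 ≈ 212.39*I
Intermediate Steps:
a(n) = 9 + n (a(n) = n + 9 = 9 + n)
m(S) = 7*S (m(S) = (9 - 3/1)*S + S = (9 - 3*1)*S + S = (9 - 3)*S + S = 6*S + S = 7*S)
√(m(-40) - 44831) = √(7*(-40) - 44831) = √(-280 - 44831) = √(-45111) = I*√45111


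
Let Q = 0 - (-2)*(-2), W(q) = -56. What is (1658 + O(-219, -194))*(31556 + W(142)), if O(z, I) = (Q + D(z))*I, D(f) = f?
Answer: 1414980000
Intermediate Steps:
Q = -4 (Q = 0 - 1*4 = 0 - 4 = -4)
O(z, I) = I*(-4 + z) (O(z, I) = (-4 + z)*I = I*(-4 + z))
(1658 + O(-219, -194))*(31556 + W(142)) = (1658 - 194*(-4 - 219))*(31556 - 56) = (1658 - 194*(-223))*31500 = (1658 + 43262)*31500 = 44920*31500 = 1414980000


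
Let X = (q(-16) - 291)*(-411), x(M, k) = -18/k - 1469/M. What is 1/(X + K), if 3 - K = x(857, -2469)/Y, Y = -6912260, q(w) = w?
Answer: 975058602572/123032894472294191 ≈ 7.9252e-6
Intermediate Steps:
x(M, k) = -1469/M - 18/k
X = 126177 (X = (-16 - 291)*(-411) = -307*(-411) = 126177)
K = 2925175566947/975058602572 (K = 3 - (-1469/857 - 18/(-2469))/(-6912260) = 3 - (-1469*1/857 - 18*(-1/2469))*(-1)/6912260 = 3 - (-1469/857 + 6/823)*(-1)/6912260 = 3 - (-1203845)*(-1)/(705311*6912260) = 3 - 1*240769/975058602572 = 3 - 240769/975058602572 = 2925175566947/975058602572 ≈ 3.0000)
1/(X + K) = 1/(126177 + 2925175566947/975058602572) = 1/(123032894472294191/975058602572) = 975058602572/123032894472294191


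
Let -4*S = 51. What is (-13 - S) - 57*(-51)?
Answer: 11627/4 ≈ 2906.8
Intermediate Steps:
S = -51/4 (S = -¼*51 = -51/4 ≈ -12.750)
(-13 - S) - 57*(-51) = (-13 - 1*(-51/4)) - 57*(-51) = (-13 + 51/4) + 2907 = -¼ + 2907 = 11627/4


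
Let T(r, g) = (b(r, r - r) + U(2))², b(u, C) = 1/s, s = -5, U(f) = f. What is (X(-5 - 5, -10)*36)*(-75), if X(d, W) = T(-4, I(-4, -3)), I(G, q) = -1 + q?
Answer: -8748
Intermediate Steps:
b(u, C) = -⅕ (b(u, C) = 1/(-5) = -⅕)
T(r, g) = 81/25 (T(r, g) = (-⅕ + 2)² = (9/5)² = 81/25)
X(d, W) = 81/25
(X(-5 - 5, -10)*36)*(-75) = ((81/25)*36)*(-75) = (2916/25)*(-75) = -8748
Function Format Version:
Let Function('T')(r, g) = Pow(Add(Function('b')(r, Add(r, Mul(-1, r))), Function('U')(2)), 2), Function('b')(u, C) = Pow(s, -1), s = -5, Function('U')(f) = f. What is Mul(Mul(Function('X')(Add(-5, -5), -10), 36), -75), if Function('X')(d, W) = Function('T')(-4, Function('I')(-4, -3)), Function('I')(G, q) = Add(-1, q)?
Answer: -8748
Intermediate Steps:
Function('b')(u, C) = Rational(-1, 5) (Function('b')(u, C) = Pow(-5, -1) = Rational(-1, 5))
Function('T')(r, g) = Rational(81, 25) (Function('T')(r, g) = Pow(Add(Rational(-1, 5), 2), 2) = Pow(Rational(9, 5), 2) = Rational(81, 25))
Function('X')(d, W) = Rational(81, 25)
Mul(Mul(Function('X')(Add(-5, -5), -10), 36), -75) = Mul(Mul(Rational(81, 25), 36), -75) = Mul(Rational(2916, 25), -75) = -8748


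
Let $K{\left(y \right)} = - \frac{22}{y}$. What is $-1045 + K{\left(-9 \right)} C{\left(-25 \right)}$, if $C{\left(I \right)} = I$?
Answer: $- \frac{9955}{9} \approx -1106.1$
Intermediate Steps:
$-1045 + K{\left(-9 \right)} C{\left(-25 \right)} = -1045 + - \frac{22}{-9} \left(-25\right) = -1045 + \left(-22\right) \left(- \frac{1}{9}\right) \left(-25\right) = -1045 + \frac{22}{9} \left(-25\right) = -1045 - \frac{550}{9} = - \frac{9955}{9}$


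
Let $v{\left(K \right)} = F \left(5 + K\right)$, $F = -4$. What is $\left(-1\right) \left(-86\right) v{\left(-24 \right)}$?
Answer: $6536$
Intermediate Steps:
$v{\left(K \right)} = -20 - 4 K$ ($v{\left(K \right)} = - 4 \left(5 + K\right) = -20 - 4 K$)
$\left(-1\right) \left(-86\right) v{\left(-24 \right)} = \left(-1\right) \left(-86\right) \left(-20 - -96\right) = 86 \left(-20 + 96\right) = 86 \cdot 76 = 6536$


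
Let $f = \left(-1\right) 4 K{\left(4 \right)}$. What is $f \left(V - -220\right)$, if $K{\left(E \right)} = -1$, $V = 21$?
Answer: $964$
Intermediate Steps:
$f = 4$ ($f = \left(-1\right) 4 \left(-1\right) = \left(-4\right) \left(-1\right) = 4$)
$f \left(V - -220\right) = 4 \left(21 - -220\right) = 4 \left(21 + 220\right) = 4 \cdot 241 = 964$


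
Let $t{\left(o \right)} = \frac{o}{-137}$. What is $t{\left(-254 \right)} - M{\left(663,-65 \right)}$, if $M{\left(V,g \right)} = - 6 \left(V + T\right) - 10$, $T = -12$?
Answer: $\frac{536746}{137} \approx 3917.9$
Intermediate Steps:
$M{\left(V,g \right)} = 62 - 6 V$ ($M{\left(V,g \right)} = - 6 \left(V - 12\right) - 10 = - 6 \left(-12 + V\right) - 10 = \left(72 - 6 V\right) - 10 = 62 - 6 V$)
$t{\left(o \right)} = - \frac{o}{137}$ ($t{\left(o \right)} = o \left(- \frac{1}{137}\right) = - \frac{o}{137}$)
$t{\left(-254 \right)} - M{\left(663,-65 \right)} = \left(- \frac{1}{137}\right) \left(-254\right) - \left(62 - 3978\right) = \frac{254}{137} - \left(62 - 3978\right) = \frac{254}{137} - -3916 = \frac{254}{137} + 3916 = \frac{536746}{137}$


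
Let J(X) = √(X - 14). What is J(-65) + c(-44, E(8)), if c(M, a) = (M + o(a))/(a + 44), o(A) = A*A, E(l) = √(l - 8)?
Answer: -1 + I*√79 ≈ -1.0 + 8.8882*I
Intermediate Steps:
E(l) = √(-8 + l)
o(A) = A²
J(X) = √(-14 + X)
c(M, a) = (M + a²)/(44 + a) (c(M, a) = (M + a²)/(a + 44) = (M + a²)/(44 + a))
J(-65) + c(-44, E(8)) = √(-14 - 65) + (-44 + (√(-8 + 8))²)/(44 + √(-8 + 8)) = √(-79) + (-44 + (√0)²)/(44 + √0) = I*√79 + (-44 + 0²)/(44 + 0) = I*√79 + (-44 + 0)/44 = I*√79 + (1/44)*(-44) = I*√79 - 1 = -1 + I*√79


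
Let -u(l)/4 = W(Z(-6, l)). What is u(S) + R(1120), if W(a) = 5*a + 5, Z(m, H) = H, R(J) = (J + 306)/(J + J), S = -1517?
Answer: 33959113/1120 ≈ 30321.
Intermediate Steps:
R(J) = (306 + J)/(2*J) (R(J) = (306 + J)/((2*J)) = (306 + J)*(1/(2*J)) = (306 + J)/(2*J))
W(a) = 5 + 5*a
u(l) = -20 - 20*l (u(l) = -4*(5 + 5*l) = -20 - 20*l)
u(S) + R(1120) = (-20 - 20*(-1517)) + (½)*(306 + 1120)/1120 = (-20 + 30340) + (½)*(1/1120)*1426 = 30320 + 713/1120 = 33959113/1120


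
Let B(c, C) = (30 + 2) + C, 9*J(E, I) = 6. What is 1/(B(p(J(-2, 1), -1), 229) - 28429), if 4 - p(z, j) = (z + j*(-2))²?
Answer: -1/28168 ≈ -3.5501e-5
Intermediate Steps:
J(E, I) = ⅔ (J(E, I) = (⅑)*6 = ⅔)
p(z, j) = 4 - (z - 2*j)² (p(z, j) = 4 - (z + j*(-2))² = 4 - (z - 2*j)²)
B(c, C) = 32 + C
1/(B(p(J(-2, 1), -1), 229) - 28429) = 1/((32 + 229) - 28429) = 1/(261 - 28429) = 1/(-28168) = -1/28168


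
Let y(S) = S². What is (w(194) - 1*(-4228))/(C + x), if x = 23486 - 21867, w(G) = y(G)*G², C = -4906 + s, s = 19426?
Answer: 1416472724/16139 ≈ 87767.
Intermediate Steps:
C = 14520 (C = -4906 + 19426 = 14520)
w(G) = G⁴ (w(G) = G²*G² = G⁴)
x = 1619
(w(194) - 1*(-4228))/(C + x) = (194⁴ - 1*(-4228))/(14520 + 1619) = (1416468496 + 4228)/16139 = 1416472724*(1/16139) = 1416472724/16139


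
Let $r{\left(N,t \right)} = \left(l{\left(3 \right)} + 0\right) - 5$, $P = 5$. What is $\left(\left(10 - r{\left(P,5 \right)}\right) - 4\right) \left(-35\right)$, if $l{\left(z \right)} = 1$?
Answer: $-350$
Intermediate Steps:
$r{\left(N,t \right)} = -4$ ($r{\left(N,t \right)} = \left(1 + 0\right) - 5 = 1 - 5 = -4$)
$\left(\left(10 - r{\left(P,5 \right)}\right) - 4\right) \left(-35\right) = \left(\left(10 - -4\right) - 4\right) \left(-35\right) = \left(\left(10 + 4\right) - 4\right) \left(-35\right) = \left(14 - 4\right) \left(-35\right) = 10 \left(-35\right) = -350$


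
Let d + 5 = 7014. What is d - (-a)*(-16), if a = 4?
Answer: 6945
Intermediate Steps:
d = 7009 (d = -5 + 7014 = 7009)
d - (-a)*(-16) = 7009 - (-1*4)*(-16) = 7009 - (-4)*(-16) = 7009 - 1*64 = 7009 - 64 = 6945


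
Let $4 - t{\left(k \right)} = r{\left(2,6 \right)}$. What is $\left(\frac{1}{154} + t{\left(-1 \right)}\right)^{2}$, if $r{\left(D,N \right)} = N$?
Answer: $\frac{94249}{23716} \approx 3.9741$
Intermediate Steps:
$t{\left(k \right)} = -2$ ($t{\left(k \right)} = 4 - 6 = -2$)
$\left(\frac{1}{154} + t{\left(-1 \right)}\right)^{2} = \left(\frac{1}{154} - 2\right)^{2} = \left(- \frac{307}{154}\right)^{2} = \frac{94249}{23716}$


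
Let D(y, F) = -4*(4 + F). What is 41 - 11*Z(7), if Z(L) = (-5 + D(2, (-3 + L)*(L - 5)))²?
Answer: -30858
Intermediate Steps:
D(y, F) = -16 - 4*F
Z(L) = (-21 - 4*(-5 + L)*(-3 + L))² (Z(L) = (-5 + (-16 - 4*(-3 + L)*(L - 5)))² = (-5 + (-16 - 4*(-3 + L)*(-5 + L)))² = (-5 + (-16 - 4*(-5 + L)*(-3 + L)))² = (-21 - 4*(-5 + L)*(-3 + L))²)
41 - 11*Z(7) = 41 - 11*(81 - 32*7 + 4*7²)² = 41 - 11*(81 - 224 + 4*49)² = 41 - 11*(81 - 224 + 196)² = 41 - 11*53² = 41 - 11*2809 = 41 - 30899 = -30858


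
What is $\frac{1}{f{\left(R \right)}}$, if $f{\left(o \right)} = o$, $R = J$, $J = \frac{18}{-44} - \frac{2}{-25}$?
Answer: $- \frac{550}{181} \approx -3.0387$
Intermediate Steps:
$J = - \frac{181}{550}$ ($J = 18 \left(- \frac{1}{44}\right) - - \frac{2}{25} = - \frac{9}{22} + \frac{2}{25} = - \frac{181}{550} \approx -0.32909$)
$R = - \frac{181}{550} \approx -0.32909$
$\frac{1}{f{\left(R \right)}} = \frac{1}{- \frac{181}{550}} = - \frac{550}{181}$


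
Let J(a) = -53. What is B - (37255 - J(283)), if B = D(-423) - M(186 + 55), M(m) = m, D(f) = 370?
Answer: -37179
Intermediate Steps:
B = 129 (B = 370 - (186 + 55) = 370 - 1*241 = 370 - 241 = 129)
B - (37255 - J(283)) = 129 - (37255 - 1*(-53)) = 129 - (37255 + 53) = 129 - 1*37308 = 129 - 37308 = -37179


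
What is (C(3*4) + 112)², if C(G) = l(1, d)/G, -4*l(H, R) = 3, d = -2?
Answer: 3207681/256 ≈ 12530.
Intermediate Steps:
l(H, R) = -¾ (l(H, R) = -¼*3 = -¾)
C(G) = -3/(4*G)
(C(3*4) + 112)² = (-3/(4*(3*4)) + 112)² = (-¾/12 + 112)² = (-¾*1/12 + 112)² = (-1/16 + 112)² = (1791/16)² = 3207681/256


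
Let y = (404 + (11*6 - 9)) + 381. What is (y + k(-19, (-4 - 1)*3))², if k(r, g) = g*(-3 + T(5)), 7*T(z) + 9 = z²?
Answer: 35628961/49 ≈ 7.2712e+5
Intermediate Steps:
T(z) = -9/7 + z²/7
k(r, g) = -5*g/7 (k(r, g) = g*(-3 + (-9/7 + (⅐)*5²)) = g*(-3 + (-9/7 + (⅐)*25)) = g*(-3 + (-9/7 + 25/7)) = g*(-3 + 16/7) = g*(-5/7) = -5*g/7)
y = 842 (y = (404 + (66 - 9)) + 381 = (404 + 57) + 381 = 461 + 381 = 842)
(y + k(-19, (-4 - 1)*3))² = (842 - 5*(-4 - 1)*3/7)² = (842 - (-25)*3/7)² = (842 - 5/7*(-15))² = (842 + 75/7)² = (5969/7)² = 35628961/49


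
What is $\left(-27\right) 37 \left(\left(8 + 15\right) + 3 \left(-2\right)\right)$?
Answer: $-16983$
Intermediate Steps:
$\left(-27\right) 37 \left(\left(8 + 15\right) + 3 \left(-2\right)\right) = - 999 \left(23 - 6\right) = \left(-999\right) 17 = -16983$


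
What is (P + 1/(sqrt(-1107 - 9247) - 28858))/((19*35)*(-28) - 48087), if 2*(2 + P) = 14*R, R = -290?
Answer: 846119244717/27776611956113 + I*sqrt(10354)/55553223912226 ≈ 0.030462 + 1.8317e-12*I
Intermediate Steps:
P = -2032 (P = -2 + (14*(-290))/2 = -2 + (1/2)*(-4060) = -2 - 2030 = -2032)
(P + 1/(sqrt(-1107 - 9247) - 28858))/((19*35)*(-28) - 48087) = (-2032 + 1/(sqrt(-1107 - 9247) - 28858))/((19*35)*(-28) - 48087) = (-2032 + 1/(sqrt(-10354) - 28858))/(665*(-28) - 48087) = (-2032 + 1/(I*sqrt(10354) - 28858))/(-18620 - 48087) = (-2032 + 1/(-28858 + I*sqrt(10354)))/(-66707) = (-2032 + 1/(-28858 + I*sqrt(10354)))*(-1/66707) = 2032/66707 - 1/(66707*(-28858 + I*sqrt(10354)))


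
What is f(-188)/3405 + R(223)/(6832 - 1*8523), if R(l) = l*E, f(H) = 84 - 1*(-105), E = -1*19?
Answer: 258712/101015 ≈ 2.5611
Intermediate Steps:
E = -19
f(H) = 189 (f(H) = 84 + 105 = 189)
R(l) = -19*l (R(l) = l*(-19) = -19*l)
f(-188)/3405 + R(223)/(6832 - 1*8523) = 189/3405 + (-19*223)/(6832 - 1*8523) = 189*(1/3405) - 4237/(6832 - 8523) = 63/1135 - 4237/(-1691) = 63/1135 - 4237*(-1/1691) = 63/1135 + 223/89 = 258712/101015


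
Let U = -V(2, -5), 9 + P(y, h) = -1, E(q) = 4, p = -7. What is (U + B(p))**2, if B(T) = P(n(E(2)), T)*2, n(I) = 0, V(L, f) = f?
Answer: 225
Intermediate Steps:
P(y, h) = -10 (P(y, h) = -9 - 1 = -10)
U = 5 (U = -1*(-5) = 5)
B(T) = -20 (B(T) = -10*2 = -20)
(U + B(p))**2 = (5 - 20)**2 = (-15)**2 = 225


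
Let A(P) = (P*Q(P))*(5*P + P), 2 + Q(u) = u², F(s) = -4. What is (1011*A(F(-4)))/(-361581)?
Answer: -452928/120527 ≈ -3.7579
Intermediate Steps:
Q(u) = -2 + u²
A(P) = 6*P²*(-2 + P²) (A(P) = (P*(-2 + P²))*(5*P + P) = (P*(-2 + P²))*(6*P) = 6*P²*(-2 + P²))
(1011*A(F(-4)))/(-361581) = (1011*(6*(-4)²*(-2 + (-4)²)))/(-361581) = (1011*(6*16*(-2 + 16)))*(-1/361581) = (1011*(6*16*14))*(-1/361581) = (1011*1344)*(-1/361581) = 1358784*(-1/361581) = -452928/120527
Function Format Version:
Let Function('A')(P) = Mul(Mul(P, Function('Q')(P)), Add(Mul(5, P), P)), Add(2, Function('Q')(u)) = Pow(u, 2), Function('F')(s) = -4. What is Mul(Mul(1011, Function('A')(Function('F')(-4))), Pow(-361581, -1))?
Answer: Rational(-452928, 120527) ≈ -3.7579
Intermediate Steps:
Function('Q')(u) = Add(-2, Pow(u, 2))
Function('A')(P) = Mul(6, Pow(P, 2), Add(-2, Pow(P, 2))) (Function('A')(P) = Mul(Mul(P, Add(-2, Pow(P, 2))), Add(Mul(5, P), P)) = Mul(Mul(P, Add(-2, Pow(P, 2))), Mul(6, P)) = Mul(6, Pow(P, 2), Add(-2, Pow(P, 2))))
Mul(Mul(1011, Function('A')(Function('F')(-4))), Pow(-361581, -1)) = Mul(Mul(1011, Mul(6, Pow(-4, 2), Add(-2, Pow(-4, 2)))), Pow(-361581, -1)) = Mul(Mul(1011, Mul(6, 16, Add(-2, 16))), Rational(-1, 361581)) = Mul(Mul(1011, Mul(6, 16, 14)), Rational(-1, 361581)) = Mul(Mul(1011, 1344), Rational(-1, 361581)) = Mul(1358784, Rational(-1, 361581)) = Rational(-452928, 120527)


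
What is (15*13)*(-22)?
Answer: -4290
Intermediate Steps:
(15*13)*(-22) = 195*(-22) = -4290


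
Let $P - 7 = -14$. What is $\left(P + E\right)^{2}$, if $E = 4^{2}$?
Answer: $81$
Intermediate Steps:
$P = -7$ ($P = 7 - 14 = -7$)
$E = 16$
$\left(P + E\right)^{2} = \left(-7 + 16\right)^{2} = 9^{2} = 81$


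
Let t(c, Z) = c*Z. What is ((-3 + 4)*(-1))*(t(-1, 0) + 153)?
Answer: -153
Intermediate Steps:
t(c, Z) = Z*c
((-3 + 4)*(-1))*(t(-1, 0) + 153) = ((-3 + 4)*(-1))*(0*(-1) + 153) = (1*(-1))*(0 + 153) = -1*153 = -153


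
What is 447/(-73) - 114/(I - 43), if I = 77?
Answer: -11760/1241 ≈ -9.4762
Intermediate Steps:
447/(-73) - 114/(I - 43) = 447/(-73) - 114/(77 - 43) = 447*(-1/73) - 114/34 = -447/73 - 114*1/34 = -447/73 - 57/17 = -11760/1241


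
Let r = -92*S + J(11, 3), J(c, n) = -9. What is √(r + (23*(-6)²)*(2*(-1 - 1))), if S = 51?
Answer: I*√8013 ≈ 89.515*I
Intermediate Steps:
r = -4701 (r = -92*51 - 9 = -4692 - 9 = -4701)
√(r + (23*(-6)²)*(2*(-1 - 1))) = √(-4701 + (23*(-6)²)*(2*(-1 - 1))) = √(-4701 + (23*36)*(2*(-2))) = √(-4701 + 828*(-4)) = √(-4701 - 3312) = √(-8013) = I*√8013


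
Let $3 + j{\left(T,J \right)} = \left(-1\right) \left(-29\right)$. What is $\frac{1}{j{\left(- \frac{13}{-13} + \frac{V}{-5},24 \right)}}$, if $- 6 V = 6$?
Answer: $\frac{1}{26} \approx 0.038462$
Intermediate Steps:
$V = -1$ ($V = \left(- \frac{1}{6}\right) 6 = -1$)
$j{\left(T,J \right)} = 26$ ($j{\left(T,J \right)} = -3 - -29 = -3 + 29 = 26$)
$\frac{1}{j{\left(- \frac{13}{-13} + \frac{V}{-5},24 \right)}} = \frac{1}{26}$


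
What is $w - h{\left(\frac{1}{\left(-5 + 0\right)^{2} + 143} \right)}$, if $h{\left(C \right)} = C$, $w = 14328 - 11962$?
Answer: $\frac{397487}{168} \approx 2366.0$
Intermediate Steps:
$w = 2366$ ($w = 14328 - 11962 = 2366$)
$w - h{\left(\frac{1}{\left(-5 + 0\right)^{2} + 143} \right)} = 2366 - \frac{1}{\left(-5 + 0\right)^{2} + 143} = 2366 - \frac{1}{\left(-5\right)^{2} + 143} = 2366 - \frac{1}{25 + 143} = 2366 - \frac{1}{168} = \frac{397487}{168}$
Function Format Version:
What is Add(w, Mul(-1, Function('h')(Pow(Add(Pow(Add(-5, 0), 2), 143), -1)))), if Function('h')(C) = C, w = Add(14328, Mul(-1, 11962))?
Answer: Rational(397487, 168) ≈ 2366.0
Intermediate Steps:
w = 2366 (w = Add(14328, -11962) = 2366)
Add(w, Mul(-1, Function('h')(Pow(Add(Pow(Add(-5, 0), 2), 143), -1)))) = Add(2366, Mul(-1, Pow(Add(Pow(Add(-5, 0), 2), 143), -1))) = Add(2366, Mul(-1, Pow(Add(Pow(-5, 2), 143), -1))) = Add(2366, Mul(-1, Pow(Add(25, 143), -1))) = Add(2366, Mul(-1, Pow(168, -1))) = Add(2366, Mul(-1, Rational(1, 168))) = Add(2366, Rational(-1, 168)) = Rational(397487, 168)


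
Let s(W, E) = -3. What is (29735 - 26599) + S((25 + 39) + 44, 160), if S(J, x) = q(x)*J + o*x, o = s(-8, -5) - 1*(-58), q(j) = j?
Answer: 29216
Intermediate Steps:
o = 55 (o = -3 - 1*(-58) = -3 + 58 = 55)
S(J, x) = 55*x + J*x (S(J, x) = x*J + 55*x = J*x + 55*x = 55*x + J*x)
(29735 - 26599) + S((25 + 39) + 44, 160) = (29735 - 26599) + 160*(55 + ((25 + 39) + 44)) = 3136 + 160*(55 + (64 + 44)) = 3136 + 160*(55 + 108) = 3136 + 160*163 = 3136 + 26080 = 29216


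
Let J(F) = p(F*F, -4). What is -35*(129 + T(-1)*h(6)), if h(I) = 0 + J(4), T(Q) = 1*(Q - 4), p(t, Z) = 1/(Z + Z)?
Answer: -36295/8 ≈ -4536.9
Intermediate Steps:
p(t, Z) = 1/(2*Z)
J(F) = -⅛ (J(F) = (½)/(-4) = (½)*(-¼) = -⅛)
T(Q) = -4 + Q (T(Q) = 1*(-4 + Q) = -4 + Q)
h(I) = -⅛ (h(I) = 0 - ⅛ = -⅛)
-35*(129 + T(-1)*h(6)) = -35*(129 + (-4 - 1)*(-⅛)) = -35*(129 - 5*(-⅛)) = -35*(129 + 5/8) = -35*1037/8 = -36295/8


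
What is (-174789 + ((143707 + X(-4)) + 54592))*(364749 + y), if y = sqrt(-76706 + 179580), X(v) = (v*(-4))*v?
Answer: 8551905054 + 23446*sqrt(102874) ≈ 8.5594e+9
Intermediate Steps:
X(v) = -4*v**2 (X(v) = (-4*v)*v = -4*v**2)
y = sqrt(102874) ≈ 320.74
(-174789 + ((143707 + X(-4)) + 54592))*(364749 + y) = (-174789 + ((143707 - 4*(-4)**2) + 54592))*(364749 + sqrt(102874)) = (-174789 + ((143707 - 4*16) + 54592))*(364749 + sqrt(102874)) = (-174789 + ((143707 - 64) + 54592))*(364749 + sqrt(102874)) = (-174789 + (143643 + 54592))*(364749 + sqrt(102874)) = (-174789 + 198235)*(364749 + sqrt(102874)) = 23446*(364749 + sqrt(102874)) = 8551905054 + 23446*sqrt(102874)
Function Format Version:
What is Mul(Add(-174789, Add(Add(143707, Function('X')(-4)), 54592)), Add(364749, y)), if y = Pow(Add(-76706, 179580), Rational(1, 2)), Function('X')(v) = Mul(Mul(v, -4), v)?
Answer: Add(8551905054, Mul(23446, Pow(102874, Rational(1, 2)))) ≈ 8.5594e+9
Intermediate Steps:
Function('X')(v) = Mul(-4, Pow(v, 2)) (Function('X')(v) = Mul(Mul(-4, v), v) = Mul(-4, Pow(v, 2)))
y = Pow(102874, Rational(1, 2)) ≈ 320.74
Mul(Add(-174789, Add(Add(143707, Function('X')(-4)), 54592)), Add(364749, y)) = Mul(Add(-174789, Add(Add(143707, Mul(-4, Pow(-4, 2))), 54592)), Add(364749, Pow(102874, Rational(1, 2)))) = Mul(Add(-174789, Add(Add(143707, Mul(-4, 16)), 54592)), Add(364749, Pow(102874, Rational(1, 2)))) = Mul(Add(-174789, Add(Add(143707, -64), 54592)), Add(364749, Pow(102874, Rational(1, 2)))) = Mul(Add(-174789, Add(143643, 54592)), Add(364749, Pow(102874, Rational(1, 2)))) = Mul(Add(-174789, 198235), Add(364749, Pow(102874, Rational(1, 2)))) = Mul(23446, Add(364749, Pow(102874, Rational(1, 2)))) = Add(8551905054, Mul(23446, Pow(102874, Rational(1, 2))))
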